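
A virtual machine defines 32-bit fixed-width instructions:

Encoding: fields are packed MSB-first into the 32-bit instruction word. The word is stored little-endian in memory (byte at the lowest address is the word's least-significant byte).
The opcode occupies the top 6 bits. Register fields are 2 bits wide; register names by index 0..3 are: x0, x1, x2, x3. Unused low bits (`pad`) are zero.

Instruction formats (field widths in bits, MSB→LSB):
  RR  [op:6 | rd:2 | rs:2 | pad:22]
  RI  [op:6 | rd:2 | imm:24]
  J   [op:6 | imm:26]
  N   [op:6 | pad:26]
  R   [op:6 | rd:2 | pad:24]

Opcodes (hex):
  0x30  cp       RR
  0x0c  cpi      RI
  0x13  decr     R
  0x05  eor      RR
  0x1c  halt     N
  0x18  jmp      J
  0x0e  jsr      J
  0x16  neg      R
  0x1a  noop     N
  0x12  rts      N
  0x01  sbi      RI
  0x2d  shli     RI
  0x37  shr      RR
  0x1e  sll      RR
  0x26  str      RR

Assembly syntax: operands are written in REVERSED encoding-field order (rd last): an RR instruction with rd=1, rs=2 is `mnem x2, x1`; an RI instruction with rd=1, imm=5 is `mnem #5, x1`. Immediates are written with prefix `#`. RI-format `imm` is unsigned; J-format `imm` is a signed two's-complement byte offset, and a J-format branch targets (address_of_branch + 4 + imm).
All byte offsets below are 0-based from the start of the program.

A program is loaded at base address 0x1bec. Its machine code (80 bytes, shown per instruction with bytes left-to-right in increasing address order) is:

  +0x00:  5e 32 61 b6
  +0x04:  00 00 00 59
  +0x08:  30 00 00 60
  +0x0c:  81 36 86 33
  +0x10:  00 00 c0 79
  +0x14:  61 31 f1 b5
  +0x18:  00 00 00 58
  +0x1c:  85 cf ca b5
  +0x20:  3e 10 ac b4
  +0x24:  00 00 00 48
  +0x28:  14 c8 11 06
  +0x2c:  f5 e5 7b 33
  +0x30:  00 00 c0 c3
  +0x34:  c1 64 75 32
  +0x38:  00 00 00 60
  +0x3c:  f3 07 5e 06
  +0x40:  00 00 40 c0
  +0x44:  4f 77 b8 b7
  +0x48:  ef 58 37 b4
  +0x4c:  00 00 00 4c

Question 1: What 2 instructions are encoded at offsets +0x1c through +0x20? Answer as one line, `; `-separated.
shli #13291397, x1; shli #11276350, x0

@+1c  little-endian(85 cf ca b5) = 0xb5cacf85
  op=0xb5cacf85>>26=0x2d ⇒ shli (RI)
  rd@[25:24]=0x1 ⇒ x1
  imm@[23:0]=0xcacf85 ⇒ #13291397
@+20  little-endian(3e 10 ac b4) = 0xb4ac103e
  op=0xb4ac103e>>26=0x2d ⇒ shli (RI)
  rd@[25:24]=0x0 ⇒ x0
  imm@[23:0]=0xac103e ⇒ #11276350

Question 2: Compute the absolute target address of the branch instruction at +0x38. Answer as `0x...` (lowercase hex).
0x1c28

@+38  little-endian(00 00 00 60) = 0x60000000
  top 6b → 0x18 → jmp [J]
  [25:0] imm=0 = #0
  target = base 0x1bec + off 0x38 + 4 + imm 0 = 0x1c28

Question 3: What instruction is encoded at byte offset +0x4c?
+0x4c: 00 00 00 4c ⇒ word 0x4c000000 (little)
  op=0x4c000000>>26=0x13 ⇒ decr (R)
  rd: (w>>24)&0x3=0x0 → x0

decr x0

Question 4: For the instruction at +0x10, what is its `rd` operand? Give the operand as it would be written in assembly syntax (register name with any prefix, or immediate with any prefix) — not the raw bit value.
x1

off 0x10: read 00 00 c0 79 as little → 0x79c00000
  op=0x79c00000>>26=0x1e ⇒ sll (RR)
  [25:24] rd=1 = x1
  [23:22] rs=3 = x3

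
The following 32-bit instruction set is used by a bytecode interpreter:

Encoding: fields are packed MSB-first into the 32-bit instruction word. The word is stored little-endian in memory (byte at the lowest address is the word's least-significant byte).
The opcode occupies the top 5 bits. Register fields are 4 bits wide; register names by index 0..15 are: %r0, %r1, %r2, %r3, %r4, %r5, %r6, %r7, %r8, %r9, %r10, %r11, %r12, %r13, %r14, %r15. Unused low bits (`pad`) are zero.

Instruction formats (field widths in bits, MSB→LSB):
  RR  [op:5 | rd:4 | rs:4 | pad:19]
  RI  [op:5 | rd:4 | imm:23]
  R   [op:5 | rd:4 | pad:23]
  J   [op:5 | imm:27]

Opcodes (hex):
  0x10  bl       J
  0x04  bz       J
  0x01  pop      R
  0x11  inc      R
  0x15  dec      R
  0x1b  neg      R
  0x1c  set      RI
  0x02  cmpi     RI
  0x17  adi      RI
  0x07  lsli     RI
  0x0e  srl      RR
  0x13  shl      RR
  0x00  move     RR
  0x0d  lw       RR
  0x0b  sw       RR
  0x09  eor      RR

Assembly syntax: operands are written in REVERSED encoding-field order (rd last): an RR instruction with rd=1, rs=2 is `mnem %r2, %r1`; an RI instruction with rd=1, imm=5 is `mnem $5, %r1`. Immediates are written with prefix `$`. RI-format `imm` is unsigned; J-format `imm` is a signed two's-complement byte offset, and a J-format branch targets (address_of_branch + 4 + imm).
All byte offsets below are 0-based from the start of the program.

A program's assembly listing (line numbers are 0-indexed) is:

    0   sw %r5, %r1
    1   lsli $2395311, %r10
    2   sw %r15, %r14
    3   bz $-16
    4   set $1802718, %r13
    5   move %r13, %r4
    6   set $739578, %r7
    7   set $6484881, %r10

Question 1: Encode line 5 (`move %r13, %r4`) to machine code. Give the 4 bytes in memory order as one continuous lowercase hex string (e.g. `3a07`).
00006802

line 5 (move): pack op=0x0:5|rd=4:4|rs=13:4|pad=0:19 = 0x02680000; little→ 00 00 68 02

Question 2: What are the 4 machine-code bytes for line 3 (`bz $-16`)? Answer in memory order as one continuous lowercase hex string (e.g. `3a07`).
line 3 (bz): pack op=0x4:5|imm=-16:27 = 0x27fffff0; little→ f0 ff ff 27

f0ffff27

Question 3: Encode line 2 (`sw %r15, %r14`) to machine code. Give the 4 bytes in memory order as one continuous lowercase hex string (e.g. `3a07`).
0000785f

line 2 (sw): pack op=0xb:5|rd=14:4|rs=15:4|pad=0:19 = 0x5f780000; little→ 00 00 78 5f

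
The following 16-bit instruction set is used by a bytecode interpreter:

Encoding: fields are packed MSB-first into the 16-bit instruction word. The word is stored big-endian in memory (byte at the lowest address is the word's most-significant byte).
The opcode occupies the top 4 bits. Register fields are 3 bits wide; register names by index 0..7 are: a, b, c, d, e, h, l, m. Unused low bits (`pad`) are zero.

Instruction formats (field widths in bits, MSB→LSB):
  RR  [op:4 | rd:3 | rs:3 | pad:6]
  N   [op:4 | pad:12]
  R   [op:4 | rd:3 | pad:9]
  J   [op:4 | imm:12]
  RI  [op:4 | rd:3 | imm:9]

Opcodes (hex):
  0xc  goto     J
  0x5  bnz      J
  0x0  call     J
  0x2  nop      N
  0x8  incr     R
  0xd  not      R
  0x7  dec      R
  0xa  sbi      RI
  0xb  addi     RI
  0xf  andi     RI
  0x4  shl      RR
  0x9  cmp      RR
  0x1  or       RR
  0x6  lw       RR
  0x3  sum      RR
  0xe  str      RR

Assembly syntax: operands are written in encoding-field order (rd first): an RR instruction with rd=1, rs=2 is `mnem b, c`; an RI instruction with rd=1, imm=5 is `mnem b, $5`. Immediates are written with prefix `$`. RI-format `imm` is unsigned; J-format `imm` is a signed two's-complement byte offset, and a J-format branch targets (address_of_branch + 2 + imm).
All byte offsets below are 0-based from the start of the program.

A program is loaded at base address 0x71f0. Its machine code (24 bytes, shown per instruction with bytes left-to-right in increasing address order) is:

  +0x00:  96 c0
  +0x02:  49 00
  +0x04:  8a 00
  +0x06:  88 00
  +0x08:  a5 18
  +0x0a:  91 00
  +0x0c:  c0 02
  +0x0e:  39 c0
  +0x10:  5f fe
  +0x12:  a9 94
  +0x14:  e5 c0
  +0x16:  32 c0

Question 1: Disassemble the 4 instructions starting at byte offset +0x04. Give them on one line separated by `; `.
incr h; incr e; sbi c, $280; cmp a, e

+0x04: 8a 00 ⇒ word 0x8a00 (big)
  opcode bits[15:12]=0x8: incr/R
  rd@[11:9]=0x5 ⇒ h
+0x06: 88 00 ⇒ word 0x8800 (big)
  opcode bits[15:12]=0x8: incr/R
  rd@[11:9]=0x4 ⇒ e
+0x08: a5 18 ⇒ word 0xa518 (big)
  opcode bits[15:12]=0xa: sbi/RI
  rd@[11:9]=0x2 ⇒ c
  imm@[8:0]=0x118 ⇒ $280
+0x0a: 91 00 ⇒ word 0x9100 (big)
  opcode bits[15:12]=0x9: cmp/RR
  rd@[11:9]=0x0 ⇒ a
  rs@[8:6]=0x4 ⇒ e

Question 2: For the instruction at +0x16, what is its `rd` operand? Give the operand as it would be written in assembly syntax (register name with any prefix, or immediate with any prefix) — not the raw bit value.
+0x16: 32 c0 ⇒ word 0x32c0 (big)
  opcode bits[15:12]=0x3: sum/RR
  [11:9] rd=1 = b
  [8:6] rs=3 = d

b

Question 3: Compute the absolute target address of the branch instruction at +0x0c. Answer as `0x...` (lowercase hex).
0x7200

[0c] c0 02 → 0xc002
  top 4b → 0xc → goto [J]
  imm@[11:0]=0x2 ⇒ $2
  target = base 0x71f0 + off 0x0c + 2 + imm 2 = 0x7200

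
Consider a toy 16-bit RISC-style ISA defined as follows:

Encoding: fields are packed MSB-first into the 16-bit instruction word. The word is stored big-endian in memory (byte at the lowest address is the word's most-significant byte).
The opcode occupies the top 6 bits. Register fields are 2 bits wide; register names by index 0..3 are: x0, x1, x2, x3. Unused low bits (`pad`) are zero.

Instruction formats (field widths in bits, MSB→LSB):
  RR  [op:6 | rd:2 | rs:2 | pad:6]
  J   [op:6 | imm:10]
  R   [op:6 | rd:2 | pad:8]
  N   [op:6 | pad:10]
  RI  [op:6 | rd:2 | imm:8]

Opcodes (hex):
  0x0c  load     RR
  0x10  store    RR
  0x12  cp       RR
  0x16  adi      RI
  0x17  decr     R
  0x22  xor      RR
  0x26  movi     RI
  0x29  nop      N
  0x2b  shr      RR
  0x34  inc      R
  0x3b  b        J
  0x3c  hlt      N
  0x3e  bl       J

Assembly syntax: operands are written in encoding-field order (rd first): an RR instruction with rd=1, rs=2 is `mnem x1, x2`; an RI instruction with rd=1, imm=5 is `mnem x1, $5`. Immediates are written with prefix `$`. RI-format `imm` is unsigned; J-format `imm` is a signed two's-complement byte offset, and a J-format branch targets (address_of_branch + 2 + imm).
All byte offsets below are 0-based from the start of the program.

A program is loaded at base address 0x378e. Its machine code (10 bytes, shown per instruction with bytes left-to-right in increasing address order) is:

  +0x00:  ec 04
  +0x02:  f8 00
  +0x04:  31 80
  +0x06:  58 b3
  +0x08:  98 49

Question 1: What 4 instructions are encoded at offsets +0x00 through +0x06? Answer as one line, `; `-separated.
b $4; bl $0; load x1, x2; adi x0, $179

@+00  big-endian(ec 04) = 0xec04
  op=0xec04>>10=0x3b ⇒ b (J)
  imm: (w>>0)&0x3ff=0x4 → $4
@+02  big-endian(f8 00) = 0xf800
  op=0xf800>>10=0x3e ⇒ bl (J)
  imm: (w>>0)&0x3ff=0x0 → $0
@+04  big-endian(31 80) = 0x3180
  op=0x3180>>10=0xc ⇒ load (RR)
  rd: (w>>8)&0x3=0x1 → x1
  rs: (w>>6)&0x3=0x2 → x2
@+06  big-endian(58 b3) = 0x58b3
  op=0x58b3>>10=0x16 ⇒ adi (RI)
  rd: (w>>8)&0x3=0x0 → x0
  imm: (w>>0)&0xff=0xb3 → $179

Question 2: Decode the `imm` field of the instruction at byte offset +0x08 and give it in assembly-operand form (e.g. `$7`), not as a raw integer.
$73

@+08  big-endian(98 49) = 0x9849
  top 6b → 0x26 → movi [RI]
  [9:8] rd=0 = x0
  [7:0] imm=73 = $73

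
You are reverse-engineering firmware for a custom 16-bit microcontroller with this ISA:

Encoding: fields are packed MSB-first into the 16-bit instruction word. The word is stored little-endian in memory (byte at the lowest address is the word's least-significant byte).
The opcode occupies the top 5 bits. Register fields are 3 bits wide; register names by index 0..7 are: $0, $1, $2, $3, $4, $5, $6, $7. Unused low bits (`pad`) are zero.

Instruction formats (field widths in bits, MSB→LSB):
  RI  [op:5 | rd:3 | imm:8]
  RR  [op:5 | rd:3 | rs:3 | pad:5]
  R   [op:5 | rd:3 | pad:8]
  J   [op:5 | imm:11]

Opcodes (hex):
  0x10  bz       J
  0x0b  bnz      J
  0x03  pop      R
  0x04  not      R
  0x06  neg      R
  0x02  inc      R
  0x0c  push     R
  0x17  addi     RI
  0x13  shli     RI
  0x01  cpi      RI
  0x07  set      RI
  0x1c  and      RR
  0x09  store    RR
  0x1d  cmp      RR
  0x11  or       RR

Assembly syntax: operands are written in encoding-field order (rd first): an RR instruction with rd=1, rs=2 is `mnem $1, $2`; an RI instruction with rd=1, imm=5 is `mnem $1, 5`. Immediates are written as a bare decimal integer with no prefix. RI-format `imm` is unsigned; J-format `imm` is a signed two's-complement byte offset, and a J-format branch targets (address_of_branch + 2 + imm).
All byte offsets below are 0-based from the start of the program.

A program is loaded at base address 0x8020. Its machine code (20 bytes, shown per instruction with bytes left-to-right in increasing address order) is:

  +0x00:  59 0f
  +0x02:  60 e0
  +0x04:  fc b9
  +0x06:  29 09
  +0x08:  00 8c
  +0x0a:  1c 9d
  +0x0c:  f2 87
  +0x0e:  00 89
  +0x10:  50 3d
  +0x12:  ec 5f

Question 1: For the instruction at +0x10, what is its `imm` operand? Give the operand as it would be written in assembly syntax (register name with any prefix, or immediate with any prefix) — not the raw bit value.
80

off 0x10: read 50 3d as little → 0x3d50
  op=0x3d50>>11=0x7 ⇒ set (RI)
  rd@[10:8]=0x5 ⇒ $5
  imm@[7:0]=0x50 ⇒ 80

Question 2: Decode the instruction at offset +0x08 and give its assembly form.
@+08  little-endian(00 8c) = 0x8c00
  op=0x8c00>>11=0x11 ⇒ or (RR)
  rd@[10:8]=0x4 ⇒ $4
  rs@[7:5]=0x0 ⇒ $0

or $4, $0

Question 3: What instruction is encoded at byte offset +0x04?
+0x04: fc b9 ⇒ word 0xb9fc (little)
  op=0xb9fc>>11=0x17 ⇒ addi (RI)
  rd: (w>>8)&0x7=0x1 → $1
  imm: (w>>0)&0xff=0xfc → 252

addi $1, 252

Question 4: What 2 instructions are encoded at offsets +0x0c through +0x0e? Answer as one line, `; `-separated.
[0c] f2 87 → 0x87f2
  top 5b → 0x10 → bz [J]
  imm: (w>>0)&0x7ff=0x7f2 (s11→-14) → -14
[0e] 00 89 → 0x8900
  top 5b → 0x11 → or [RR]
  rd: (w>>8)&0x7=0x1 → $1
  rs: (w>>5)&0x7=0x0 → $0

bz -14; or $1, $0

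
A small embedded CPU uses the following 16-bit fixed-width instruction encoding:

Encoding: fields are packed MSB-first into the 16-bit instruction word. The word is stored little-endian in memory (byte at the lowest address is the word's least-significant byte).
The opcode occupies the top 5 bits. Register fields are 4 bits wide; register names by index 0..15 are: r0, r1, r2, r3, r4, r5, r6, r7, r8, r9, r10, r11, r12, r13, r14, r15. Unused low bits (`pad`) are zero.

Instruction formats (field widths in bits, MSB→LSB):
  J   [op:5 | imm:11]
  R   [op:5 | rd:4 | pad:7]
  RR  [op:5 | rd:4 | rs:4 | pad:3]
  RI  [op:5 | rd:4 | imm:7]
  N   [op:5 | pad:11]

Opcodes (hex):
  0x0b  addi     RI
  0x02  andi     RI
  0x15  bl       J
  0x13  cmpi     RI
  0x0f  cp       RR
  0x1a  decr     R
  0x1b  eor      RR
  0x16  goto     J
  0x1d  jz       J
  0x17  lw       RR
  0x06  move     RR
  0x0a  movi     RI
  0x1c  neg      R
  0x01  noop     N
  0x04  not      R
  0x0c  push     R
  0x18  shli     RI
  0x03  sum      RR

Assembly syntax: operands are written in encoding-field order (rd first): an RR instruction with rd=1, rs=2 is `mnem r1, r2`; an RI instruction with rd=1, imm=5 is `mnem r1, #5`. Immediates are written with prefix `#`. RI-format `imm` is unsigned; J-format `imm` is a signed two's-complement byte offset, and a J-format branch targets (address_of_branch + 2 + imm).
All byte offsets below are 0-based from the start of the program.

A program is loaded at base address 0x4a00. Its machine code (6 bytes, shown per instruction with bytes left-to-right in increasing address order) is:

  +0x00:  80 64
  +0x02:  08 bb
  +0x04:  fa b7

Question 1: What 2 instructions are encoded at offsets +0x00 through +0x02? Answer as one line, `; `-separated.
@+00  little-endian(80 64) = 0x6480
  op=0x6480>>11=0xc ⇒ push (R)
  [10:7] rd=9 = r9
@+02  little-endian(08 bb) = 0xbb08
  op=0xbb08>>11=0x17 ⇒ lw (RR)
  [10:7] rd=6 = r6
  [6:3] rs=1 = r1

push r9; lw r6, r1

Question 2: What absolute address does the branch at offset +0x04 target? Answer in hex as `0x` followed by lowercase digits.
off 0x04: read fa b7 as little → 0xb7fa
  top 5b → 0x16 → goto [J]
  imm: (w>>0)&0x7ff=0x7fa (s11→-6) → #-6
  target = base 0x4a00 + off 0x04 + 2 + imm -6 = 0x4a00

0x4a00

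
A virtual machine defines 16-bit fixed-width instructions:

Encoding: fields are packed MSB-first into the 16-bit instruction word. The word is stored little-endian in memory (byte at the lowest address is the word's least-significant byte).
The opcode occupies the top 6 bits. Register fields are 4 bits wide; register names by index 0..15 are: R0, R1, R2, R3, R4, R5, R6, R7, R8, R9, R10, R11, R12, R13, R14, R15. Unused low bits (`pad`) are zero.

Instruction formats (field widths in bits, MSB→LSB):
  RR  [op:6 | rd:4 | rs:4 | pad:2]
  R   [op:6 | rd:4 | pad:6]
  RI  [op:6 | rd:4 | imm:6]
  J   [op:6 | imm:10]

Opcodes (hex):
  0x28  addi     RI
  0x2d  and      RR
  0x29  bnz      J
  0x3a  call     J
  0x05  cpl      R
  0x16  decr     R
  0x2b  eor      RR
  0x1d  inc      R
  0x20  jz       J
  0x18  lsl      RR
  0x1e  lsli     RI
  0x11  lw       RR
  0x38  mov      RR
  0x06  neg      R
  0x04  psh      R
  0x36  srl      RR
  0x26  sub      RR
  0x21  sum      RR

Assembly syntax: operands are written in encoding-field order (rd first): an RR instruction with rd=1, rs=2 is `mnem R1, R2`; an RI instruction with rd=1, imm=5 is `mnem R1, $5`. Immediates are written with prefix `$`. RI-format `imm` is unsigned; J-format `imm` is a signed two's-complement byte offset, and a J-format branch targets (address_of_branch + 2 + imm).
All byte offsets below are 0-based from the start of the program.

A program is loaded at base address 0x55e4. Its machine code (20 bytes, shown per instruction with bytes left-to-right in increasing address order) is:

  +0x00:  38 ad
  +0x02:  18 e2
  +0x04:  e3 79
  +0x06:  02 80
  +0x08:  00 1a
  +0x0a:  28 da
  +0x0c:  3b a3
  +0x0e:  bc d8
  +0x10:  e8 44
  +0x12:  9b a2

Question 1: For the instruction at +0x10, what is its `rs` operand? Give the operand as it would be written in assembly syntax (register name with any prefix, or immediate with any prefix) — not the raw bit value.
off 0x10: read e8 44 as little → 0x44e8
  top 6b → 0x11 → lw [RR]
  rd@[9:6]=0x3 ⇒ R3
  rs@[5:2]=0xa ⇒ R10

R10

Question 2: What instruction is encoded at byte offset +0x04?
lsli R7, $35

off 0x04: read e3 79 as little → 0x79e3
  top 6b → 0x1e → lsli [RI]
  [9:6] rd=7 = R7
  [5:0] imm=35 = $35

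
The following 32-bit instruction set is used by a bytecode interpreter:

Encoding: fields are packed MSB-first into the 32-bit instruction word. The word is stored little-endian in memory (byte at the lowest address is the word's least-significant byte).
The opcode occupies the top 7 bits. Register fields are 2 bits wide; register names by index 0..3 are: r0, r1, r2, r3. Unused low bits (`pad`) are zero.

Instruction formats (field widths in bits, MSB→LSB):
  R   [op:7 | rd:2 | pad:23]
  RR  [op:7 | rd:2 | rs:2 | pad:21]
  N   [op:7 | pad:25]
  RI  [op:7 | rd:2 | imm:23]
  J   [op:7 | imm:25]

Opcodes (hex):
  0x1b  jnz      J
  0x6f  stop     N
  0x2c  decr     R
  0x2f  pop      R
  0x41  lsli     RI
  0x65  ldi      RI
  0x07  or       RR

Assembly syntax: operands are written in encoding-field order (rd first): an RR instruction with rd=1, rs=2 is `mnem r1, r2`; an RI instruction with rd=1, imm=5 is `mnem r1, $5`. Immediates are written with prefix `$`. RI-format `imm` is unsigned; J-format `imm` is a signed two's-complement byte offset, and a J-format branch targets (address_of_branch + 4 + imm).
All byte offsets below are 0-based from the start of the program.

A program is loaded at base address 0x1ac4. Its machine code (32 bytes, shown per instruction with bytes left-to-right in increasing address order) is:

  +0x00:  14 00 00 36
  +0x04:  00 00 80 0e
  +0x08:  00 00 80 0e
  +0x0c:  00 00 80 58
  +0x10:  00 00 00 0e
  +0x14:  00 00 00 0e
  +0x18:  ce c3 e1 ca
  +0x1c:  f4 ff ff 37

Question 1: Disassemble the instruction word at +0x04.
+0x04: 00 00 80 0e ⇒ word 0x0e800000 (little)
  op=0x0e800000>>25=0x7 ⇒ or (RR)
  [24:23] rd=1 = r1
  [22:21] rs=0 = r0

or r1, r0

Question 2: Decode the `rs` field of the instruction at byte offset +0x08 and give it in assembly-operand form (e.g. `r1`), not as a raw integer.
@+08  little-endian(00 00 80 0e) = 0x0e800000
  top 7b → 0x7 → or [RR]
  rd@[24:23]=0x1 ⇒ r1
  rs@[22:21]=0x0 ⇒ r0

r0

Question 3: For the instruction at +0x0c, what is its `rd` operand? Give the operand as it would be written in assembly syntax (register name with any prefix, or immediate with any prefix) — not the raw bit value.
r1

off 0x0c: read 00 00 80 58 as little → 0x58800000
  opcode bits[31:25]=0x2c: decr/R
  rd@[24:23]=0x1 ⇒ r1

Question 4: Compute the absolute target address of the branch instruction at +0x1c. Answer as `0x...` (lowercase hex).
0x1ad8

off 0x1c: read f4 ff ff 37 as little → 0x37fffff4
  top 7b → 0x1b → jnz [J]
  imm: (w>>0)&0x1ffffff=0x1fffff4 (s25→-12) → $-12
  target = base 0x1ac4 + off 0x1c + 4 + imm -12 = 0x1ad8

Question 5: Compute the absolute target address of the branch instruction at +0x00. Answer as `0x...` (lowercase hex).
0x1adc

+0x00: 14 00 00 36 ⇒ word 0x36000014 (little)
  opcode bits[31:25]=0x1b: jnz/J
  [24:0] imm=20 = $20
  target = base 0x1ac4 + off 0x00 + 4 + imm 20 = 0x1adc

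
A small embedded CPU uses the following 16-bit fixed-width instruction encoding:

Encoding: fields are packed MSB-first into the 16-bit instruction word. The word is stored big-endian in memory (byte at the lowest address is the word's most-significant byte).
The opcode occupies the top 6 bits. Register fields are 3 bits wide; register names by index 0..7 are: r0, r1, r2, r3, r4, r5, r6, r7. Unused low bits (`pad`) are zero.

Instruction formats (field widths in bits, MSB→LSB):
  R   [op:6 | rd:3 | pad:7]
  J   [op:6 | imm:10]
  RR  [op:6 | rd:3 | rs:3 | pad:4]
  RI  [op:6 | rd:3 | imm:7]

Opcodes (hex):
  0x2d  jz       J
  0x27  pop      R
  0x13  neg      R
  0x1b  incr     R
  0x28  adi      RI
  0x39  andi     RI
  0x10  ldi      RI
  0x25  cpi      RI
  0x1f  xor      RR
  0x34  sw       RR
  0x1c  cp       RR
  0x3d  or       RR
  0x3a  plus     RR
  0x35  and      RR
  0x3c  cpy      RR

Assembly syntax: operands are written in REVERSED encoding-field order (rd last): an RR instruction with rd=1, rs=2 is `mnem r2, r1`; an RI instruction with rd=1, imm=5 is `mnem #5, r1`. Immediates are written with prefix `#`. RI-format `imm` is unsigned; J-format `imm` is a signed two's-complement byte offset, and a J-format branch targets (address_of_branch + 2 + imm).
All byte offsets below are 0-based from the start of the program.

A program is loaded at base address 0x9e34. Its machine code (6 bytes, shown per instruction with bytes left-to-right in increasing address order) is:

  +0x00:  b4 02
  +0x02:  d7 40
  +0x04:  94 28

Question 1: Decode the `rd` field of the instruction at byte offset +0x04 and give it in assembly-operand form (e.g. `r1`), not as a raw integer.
r0

[04] 94 28 → 0x9428
  top 6b → 0x25 → cpi [RI]
  rd: (w>>7)&0x7=0x0 → r0
  imm: (w>>0)&0x7f=0x28 → #40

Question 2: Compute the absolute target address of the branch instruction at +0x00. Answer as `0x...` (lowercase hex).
off 0x00: read b4 02 as big → 0xb402
  top 6b → 0x2d → jz [J]
  imm@[9:0]=0x2 ⇒ #2
  target = base 0x9e34 + off 0x00 + 2 + imm 2 = 0x9e38

0x9e38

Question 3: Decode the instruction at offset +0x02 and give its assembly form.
and r4, r6

[02] d7 40 → 0xd740
  op=0xd740>>10=0x35 ⇒ and (RR)
  rd@[9:7]=0x6 ⇒ r6
  rs@[6:4]=0x4 ⇒ r4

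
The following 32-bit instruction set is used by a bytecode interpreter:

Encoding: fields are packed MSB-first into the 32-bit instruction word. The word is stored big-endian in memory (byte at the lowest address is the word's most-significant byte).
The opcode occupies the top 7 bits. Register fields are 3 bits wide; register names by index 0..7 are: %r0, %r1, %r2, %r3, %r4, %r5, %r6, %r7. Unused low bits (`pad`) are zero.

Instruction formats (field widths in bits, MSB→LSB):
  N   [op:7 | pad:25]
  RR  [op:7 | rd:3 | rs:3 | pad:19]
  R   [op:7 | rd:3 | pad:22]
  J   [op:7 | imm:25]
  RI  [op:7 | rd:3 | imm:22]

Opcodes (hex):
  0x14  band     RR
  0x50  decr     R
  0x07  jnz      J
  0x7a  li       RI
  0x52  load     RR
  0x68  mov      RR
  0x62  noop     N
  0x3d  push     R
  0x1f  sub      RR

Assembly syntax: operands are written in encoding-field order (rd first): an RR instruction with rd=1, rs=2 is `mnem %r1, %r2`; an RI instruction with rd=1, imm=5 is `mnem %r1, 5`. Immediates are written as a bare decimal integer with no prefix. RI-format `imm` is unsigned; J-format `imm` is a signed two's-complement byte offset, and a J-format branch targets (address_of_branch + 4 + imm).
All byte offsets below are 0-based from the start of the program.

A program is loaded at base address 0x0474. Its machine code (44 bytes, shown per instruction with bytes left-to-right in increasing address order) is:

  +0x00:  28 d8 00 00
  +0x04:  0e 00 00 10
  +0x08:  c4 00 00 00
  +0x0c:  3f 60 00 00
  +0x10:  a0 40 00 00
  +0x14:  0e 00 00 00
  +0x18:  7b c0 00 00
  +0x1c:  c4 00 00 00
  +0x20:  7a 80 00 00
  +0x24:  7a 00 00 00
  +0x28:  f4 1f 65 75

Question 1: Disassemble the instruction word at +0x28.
[28] f4 1f 65 75 → 0xf41f6575
  opcode bits[31:25]=0x7a: li/RI
  rd: (w>>22)&0x7=0x0 → %r0
  imm: (w>>0)&0x3fffff=0x1f6575 → 2057589

li %r0, 2057589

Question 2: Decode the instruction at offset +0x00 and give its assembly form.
off 0x00: read 28 d8 00 00 as big → 0x28d80000
  opcode bits[31:25]=0x14: band/RR
  [24:22] rd=3 = %r3
  [21:19] rs=3 = %r3

band %r3, %r3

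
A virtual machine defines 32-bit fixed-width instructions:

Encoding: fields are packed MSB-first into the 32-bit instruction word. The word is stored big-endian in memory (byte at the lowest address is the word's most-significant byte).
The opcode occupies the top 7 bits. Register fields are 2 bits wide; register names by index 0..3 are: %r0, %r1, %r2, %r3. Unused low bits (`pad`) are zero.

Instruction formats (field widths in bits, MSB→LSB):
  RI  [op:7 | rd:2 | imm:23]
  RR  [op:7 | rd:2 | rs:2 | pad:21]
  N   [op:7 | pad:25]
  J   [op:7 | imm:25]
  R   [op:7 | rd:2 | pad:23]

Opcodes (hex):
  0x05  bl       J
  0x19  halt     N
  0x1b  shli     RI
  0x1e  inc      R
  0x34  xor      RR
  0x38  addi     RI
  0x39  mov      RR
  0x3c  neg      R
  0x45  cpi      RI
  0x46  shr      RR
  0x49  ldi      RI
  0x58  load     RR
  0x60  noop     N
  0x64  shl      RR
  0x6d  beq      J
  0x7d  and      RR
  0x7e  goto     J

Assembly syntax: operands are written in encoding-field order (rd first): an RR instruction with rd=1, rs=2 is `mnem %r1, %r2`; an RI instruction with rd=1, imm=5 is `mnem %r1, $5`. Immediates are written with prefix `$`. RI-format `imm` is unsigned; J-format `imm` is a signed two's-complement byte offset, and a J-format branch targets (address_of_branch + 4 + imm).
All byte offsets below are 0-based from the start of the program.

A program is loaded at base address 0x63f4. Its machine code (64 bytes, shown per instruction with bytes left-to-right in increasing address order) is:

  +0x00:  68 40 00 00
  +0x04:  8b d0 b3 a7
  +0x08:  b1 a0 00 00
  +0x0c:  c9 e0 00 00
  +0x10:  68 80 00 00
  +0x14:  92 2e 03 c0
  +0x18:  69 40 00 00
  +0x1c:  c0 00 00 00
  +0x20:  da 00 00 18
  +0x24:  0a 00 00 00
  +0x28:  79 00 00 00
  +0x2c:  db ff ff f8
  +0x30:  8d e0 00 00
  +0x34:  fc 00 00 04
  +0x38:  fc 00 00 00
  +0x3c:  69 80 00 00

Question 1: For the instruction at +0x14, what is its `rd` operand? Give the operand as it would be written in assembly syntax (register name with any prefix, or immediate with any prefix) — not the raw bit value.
%r0

+0x14: 92 2e 03 c0 ⇒ word 0x922e03c0 (big)
  top 7b → 0x49 → ldi [RI]
  rd@[24:23]=0x0 ⇒ %r0
  imm@[22:0]=0x2e03c0 ⇒ $3015616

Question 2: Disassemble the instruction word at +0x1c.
noop

off 0x1c: read c0 00 00 00 as big → 0xc0000000
  opcode bits[31:25]=0x60: noop/N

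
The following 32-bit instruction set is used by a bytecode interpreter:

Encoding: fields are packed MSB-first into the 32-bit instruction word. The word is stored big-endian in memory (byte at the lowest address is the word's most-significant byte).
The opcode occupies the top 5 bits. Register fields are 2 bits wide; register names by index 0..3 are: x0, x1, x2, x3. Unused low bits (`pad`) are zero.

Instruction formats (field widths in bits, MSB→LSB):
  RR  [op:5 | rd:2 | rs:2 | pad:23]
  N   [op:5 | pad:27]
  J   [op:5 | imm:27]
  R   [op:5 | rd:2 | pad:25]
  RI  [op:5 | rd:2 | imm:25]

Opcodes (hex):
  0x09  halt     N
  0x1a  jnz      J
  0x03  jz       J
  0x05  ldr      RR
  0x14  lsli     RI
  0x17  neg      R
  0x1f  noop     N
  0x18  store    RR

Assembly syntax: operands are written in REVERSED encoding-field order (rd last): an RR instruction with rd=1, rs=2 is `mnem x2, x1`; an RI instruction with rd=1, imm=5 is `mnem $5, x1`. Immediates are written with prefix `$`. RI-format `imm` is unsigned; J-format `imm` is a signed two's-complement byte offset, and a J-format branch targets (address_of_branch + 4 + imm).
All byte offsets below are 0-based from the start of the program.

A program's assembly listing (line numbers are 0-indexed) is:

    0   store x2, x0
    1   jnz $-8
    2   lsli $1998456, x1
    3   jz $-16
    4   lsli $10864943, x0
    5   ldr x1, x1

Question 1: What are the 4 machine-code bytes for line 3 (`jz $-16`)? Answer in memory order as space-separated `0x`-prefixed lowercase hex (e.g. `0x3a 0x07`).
line 3 (jz): pack op=0x3:5|imm=-16:27 = 0x1ffffff0; big→ 1f ff ff f0

0x1f 0xff 0xff 0xf0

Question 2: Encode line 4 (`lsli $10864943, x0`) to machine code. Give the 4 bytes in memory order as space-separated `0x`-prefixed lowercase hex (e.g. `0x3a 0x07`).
L4: lsli op=0x14:5|rd=0:2|imm=10864943:25 ⇒ 0xa0a5c92f ⇒ big a0 a5 c9 2f

0xa0 0xa5 0xc9 0x2f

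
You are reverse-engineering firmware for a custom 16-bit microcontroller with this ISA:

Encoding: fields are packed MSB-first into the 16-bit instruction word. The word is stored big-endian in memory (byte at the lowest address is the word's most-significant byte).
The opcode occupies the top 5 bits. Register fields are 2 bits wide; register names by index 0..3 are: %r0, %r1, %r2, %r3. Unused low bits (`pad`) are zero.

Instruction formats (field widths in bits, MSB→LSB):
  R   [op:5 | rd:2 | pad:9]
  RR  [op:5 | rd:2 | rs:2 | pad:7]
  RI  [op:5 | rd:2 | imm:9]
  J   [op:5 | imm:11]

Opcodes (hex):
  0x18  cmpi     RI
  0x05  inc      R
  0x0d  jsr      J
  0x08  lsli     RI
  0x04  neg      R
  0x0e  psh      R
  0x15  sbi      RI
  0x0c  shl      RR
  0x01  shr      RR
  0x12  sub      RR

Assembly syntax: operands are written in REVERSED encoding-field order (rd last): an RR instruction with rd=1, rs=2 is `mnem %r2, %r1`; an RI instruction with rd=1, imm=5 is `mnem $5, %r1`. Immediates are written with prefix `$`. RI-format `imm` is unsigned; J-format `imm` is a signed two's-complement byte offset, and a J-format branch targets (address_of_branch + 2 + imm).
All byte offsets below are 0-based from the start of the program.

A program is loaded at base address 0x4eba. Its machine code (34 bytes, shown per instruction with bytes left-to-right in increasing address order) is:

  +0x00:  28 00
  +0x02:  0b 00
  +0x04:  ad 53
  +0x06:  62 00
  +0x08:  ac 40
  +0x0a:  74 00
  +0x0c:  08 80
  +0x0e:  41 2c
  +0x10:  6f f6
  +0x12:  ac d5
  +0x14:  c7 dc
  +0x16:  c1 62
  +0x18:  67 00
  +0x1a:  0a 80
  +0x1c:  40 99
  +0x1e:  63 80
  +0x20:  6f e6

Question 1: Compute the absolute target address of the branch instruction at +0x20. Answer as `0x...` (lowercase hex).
@+20  big-endian(6f e6) = 0x6fe6
  opcode bits[15:11]=0xd: jsr/J
  imm: (w>>0)&0x7ff=0x7e6 (s11→-26) → $-26
  target = base 0x4eba + off 0x20 + 2 + imm -26 = 0x4ec2

0x4ec2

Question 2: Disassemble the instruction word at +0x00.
inc %r0

+0x00: 28 00 ⇒ word 0x2800 (big)
  top 5b → 0x5 → inc [R]
  [10:9] rd=0 = %r0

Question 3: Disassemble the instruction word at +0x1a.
+0x1a: 0a 80 ⇒ word 0x0a80 (big)
  top 5b → 0x1 → shr [RR]
  [10:9] rd=1 = %r1
  [8:7] rs=1 = %r1

shr %r1, %r1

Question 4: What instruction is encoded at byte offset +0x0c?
+0x0c: 08 80 ⇒ word 0x0880 (big)
  op=0x0880>>11=0x1 ⇒ shr (RR)
  [10:9] rd=0 = %r0
  [8:7] rs=1 = %r1

shr %r1, %r0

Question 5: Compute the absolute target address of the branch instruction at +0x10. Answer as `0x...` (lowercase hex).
[10] 6f f6 → 0x6ff6
  opcode bits[15:11]=0xd: jsr/J
  imm: (w>>0)&0x7ff=0x7f6 (s11→-10) → $-10
  target = base 0x4eba + off 0x10 + 2 + imm -10 = 0x4ec2

0x4ec2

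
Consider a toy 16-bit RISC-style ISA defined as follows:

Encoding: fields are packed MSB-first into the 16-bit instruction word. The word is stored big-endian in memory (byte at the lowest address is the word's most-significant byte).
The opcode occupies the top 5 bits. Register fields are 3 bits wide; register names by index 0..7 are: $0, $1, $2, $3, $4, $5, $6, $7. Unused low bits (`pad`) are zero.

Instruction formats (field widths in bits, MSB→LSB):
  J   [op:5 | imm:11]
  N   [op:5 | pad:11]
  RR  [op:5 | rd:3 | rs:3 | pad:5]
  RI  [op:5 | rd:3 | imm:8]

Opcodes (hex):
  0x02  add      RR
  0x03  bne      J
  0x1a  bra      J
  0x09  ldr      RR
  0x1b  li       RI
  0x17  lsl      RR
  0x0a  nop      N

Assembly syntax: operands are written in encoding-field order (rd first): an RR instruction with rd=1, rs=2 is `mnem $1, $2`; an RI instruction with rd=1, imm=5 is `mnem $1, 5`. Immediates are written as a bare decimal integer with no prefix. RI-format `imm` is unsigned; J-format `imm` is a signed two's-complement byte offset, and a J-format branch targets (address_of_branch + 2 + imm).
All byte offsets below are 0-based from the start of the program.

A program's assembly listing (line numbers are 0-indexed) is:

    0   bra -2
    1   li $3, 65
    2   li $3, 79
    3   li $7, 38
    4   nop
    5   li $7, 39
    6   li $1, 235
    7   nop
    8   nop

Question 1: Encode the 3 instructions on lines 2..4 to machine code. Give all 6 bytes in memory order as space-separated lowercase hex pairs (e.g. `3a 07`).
db 4f df 26 50 00

line 2 (li): pack op=0x1b:5|rd=3:3|imm=79:8 = 0xdb4f; big→ db 4f
line 3 (li): pack op=0x1b:5|rd=7:3|imm=38:8 = 0xdf26; big→ df 26
line 4 (nop): pack op=0xa:5|pad=0:11 = 0x5000; big→ 50 00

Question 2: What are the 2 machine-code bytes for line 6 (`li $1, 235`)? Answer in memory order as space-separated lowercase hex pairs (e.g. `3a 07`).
line 6 (li): pack op=0x1b:5|rd=1:3|imm=235:8 = 0xd9eb; big→ d9 eb

d9 eb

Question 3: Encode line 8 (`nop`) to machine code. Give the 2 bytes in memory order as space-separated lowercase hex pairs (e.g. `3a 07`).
50 00

8. nop fields op=0xa:5|pad=0:11 → word 5000h → 50 00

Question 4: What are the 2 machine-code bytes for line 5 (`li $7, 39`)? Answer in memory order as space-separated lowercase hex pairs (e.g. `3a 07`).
df 27

line 5 (li): pack op=0x1b:5|rd=7:3|imm=39:8 = 0xdf27; big→ df 27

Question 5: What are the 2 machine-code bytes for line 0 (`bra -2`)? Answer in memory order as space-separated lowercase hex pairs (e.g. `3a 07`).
0. bra fields op=0x1a:5|imm=-2:11 → word d7feh → d7 fe

d7 fe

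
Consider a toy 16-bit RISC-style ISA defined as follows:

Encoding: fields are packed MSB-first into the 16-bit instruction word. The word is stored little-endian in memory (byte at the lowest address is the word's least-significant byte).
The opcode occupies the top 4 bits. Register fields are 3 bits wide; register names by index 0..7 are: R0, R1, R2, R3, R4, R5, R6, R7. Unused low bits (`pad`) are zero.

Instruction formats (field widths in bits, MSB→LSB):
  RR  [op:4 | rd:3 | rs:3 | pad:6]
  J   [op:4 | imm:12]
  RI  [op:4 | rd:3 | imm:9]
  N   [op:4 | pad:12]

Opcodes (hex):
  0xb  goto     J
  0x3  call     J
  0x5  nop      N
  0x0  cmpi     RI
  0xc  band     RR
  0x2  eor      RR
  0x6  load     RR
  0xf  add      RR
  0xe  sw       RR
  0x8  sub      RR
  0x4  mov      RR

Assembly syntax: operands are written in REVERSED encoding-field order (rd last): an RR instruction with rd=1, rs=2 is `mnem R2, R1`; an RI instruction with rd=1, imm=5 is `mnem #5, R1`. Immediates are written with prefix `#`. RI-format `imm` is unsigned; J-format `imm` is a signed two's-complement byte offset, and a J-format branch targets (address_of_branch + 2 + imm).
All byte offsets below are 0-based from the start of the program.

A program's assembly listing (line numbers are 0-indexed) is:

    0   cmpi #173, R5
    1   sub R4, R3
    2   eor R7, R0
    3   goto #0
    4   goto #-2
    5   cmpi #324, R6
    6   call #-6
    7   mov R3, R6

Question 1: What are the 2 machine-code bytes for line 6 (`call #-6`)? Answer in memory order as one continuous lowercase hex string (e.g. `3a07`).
line 6 (call): pack op=0x3:4|imm=-6:12 = 0x3ffa; little→ fa 3f

fa3f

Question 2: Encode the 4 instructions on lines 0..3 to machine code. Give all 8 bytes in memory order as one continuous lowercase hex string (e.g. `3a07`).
ad0a0087c02100b0

0. cmpi fields op=0x0:4|rd=5:3|imm=173:9 → word 0aadh → ad 0a
1. sub fields op=0x8:4|rd=3:3|rs=4:3|pad=0:6 → word 8700h → 00 87
2. eor fields op=0x2:4|rd=0:3|rs=7:3|pad=0:6 → word 21c0h → c0 21
3. goto fields op=0xb:4|imm=0:12 → word b000h → 00 b0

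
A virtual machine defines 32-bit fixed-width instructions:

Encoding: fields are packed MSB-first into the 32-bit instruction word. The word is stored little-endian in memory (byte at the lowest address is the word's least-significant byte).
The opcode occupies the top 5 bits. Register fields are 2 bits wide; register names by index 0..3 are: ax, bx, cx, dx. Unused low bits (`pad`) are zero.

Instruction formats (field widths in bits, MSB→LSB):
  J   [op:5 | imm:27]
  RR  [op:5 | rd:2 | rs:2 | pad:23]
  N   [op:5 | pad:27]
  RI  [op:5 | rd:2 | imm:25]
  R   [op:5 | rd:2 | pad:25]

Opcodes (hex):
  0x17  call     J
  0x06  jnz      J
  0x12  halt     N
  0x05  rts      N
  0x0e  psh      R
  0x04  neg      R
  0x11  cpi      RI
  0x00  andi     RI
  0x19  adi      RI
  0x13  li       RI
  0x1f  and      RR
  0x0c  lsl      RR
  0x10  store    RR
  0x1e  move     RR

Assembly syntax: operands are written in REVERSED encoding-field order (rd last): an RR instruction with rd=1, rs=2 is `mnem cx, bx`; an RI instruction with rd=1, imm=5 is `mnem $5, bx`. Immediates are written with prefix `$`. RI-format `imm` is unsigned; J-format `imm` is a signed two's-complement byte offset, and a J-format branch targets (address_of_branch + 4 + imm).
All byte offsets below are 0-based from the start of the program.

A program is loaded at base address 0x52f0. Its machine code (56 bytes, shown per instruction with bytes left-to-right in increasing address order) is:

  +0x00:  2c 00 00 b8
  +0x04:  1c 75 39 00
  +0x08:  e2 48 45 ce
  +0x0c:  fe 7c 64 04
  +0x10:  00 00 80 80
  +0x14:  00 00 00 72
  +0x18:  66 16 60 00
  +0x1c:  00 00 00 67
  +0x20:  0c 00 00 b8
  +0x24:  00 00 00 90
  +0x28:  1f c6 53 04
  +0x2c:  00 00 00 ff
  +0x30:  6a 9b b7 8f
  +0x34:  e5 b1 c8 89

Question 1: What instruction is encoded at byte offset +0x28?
off 0x28: read 1f c6 53 04 as little → 0x0453c61f
  top 5b → 0x0 → andi [RI]
  rd: (w>>25)&0x3=0x2 → cx
  imm: (w>>0)&0x1ffffff=0x53c61f → $5490207

andi $5490207, cx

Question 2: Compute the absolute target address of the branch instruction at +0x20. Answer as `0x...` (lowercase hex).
0x5320

@+20  little-endian(0c 00 00 b8) = 0xb800000c
  op=0xb800000c>>27=0x17 ⇒ call (J)
  imm@[26:0]=0xc ⇒ $12
  target = base 0x52f0 + off 0x20 + 4 + imm 12 = 0x5320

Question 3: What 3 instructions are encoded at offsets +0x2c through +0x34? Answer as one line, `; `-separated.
and cx, dx; cpi $28810090, dx; cpi $29929957, ax

[2c] 00 00 00 ff → 0xff000000
  op=0xff000000>>27=0x1f ⇒ and (RR)
  rd: (w>>25)&0x3=0x3 → dx
  rs: (w>>23)&0x3=0x2 → cx
[30] 6a 9b b7 8f → 0x8fb79b6a
  op=0x8fb79b6a>>27=0x11 ⇒ cpi (RI)
  rd: (w>>25)&0x3=0x3 → dx
  imm: (w>>0)&0x1ffffff=0x1b79b6a → $28810090
[34] e5 b1 c8 89 → 0x89c8b1e5
  op=0x89c8b1e5>>27=0x11 ⇒ cpi (RI)
  rd: (w>>25)&0x3=0x0 → ax
  imm: (w>>0)&0x1ffffff=0x1c8b1e5 → $29929957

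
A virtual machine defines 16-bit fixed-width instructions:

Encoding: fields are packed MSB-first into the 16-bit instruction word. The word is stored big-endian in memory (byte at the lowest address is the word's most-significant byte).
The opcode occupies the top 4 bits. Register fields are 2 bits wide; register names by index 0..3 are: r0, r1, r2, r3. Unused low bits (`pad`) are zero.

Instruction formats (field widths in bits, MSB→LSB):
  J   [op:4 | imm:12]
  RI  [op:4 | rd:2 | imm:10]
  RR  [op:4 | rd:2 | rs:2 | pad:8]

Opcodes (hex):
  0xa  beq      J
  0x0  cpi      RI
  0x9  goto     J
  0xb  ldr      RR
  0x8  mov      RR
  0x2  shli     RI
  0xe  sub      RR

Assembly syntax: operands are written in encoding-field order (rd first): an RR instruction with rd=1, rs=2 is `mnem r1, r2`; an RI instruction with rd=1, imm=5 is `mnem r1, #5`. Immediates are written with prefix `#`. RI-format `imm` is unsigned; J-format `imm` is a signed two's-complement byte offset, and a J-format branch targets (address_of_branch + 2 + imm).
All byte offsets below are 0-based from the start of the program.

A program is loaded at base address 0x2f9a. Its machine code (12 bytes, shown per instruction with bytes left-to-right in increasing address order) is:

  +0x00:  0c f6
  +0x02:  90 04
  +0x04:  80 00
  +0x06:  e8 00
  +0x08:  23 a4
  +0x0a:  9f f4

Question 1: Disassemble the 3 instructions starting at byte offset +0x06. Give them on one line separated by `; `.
off 0x06: read e8 00 as big → 0xe800
  top 4b → 0xe → sub [RR]
  rd@[11:10]=0x2 ⇒ r2
  rs@[9:8]=0x0 ⇒ r0
off 0x08: read 23 a4 as big → 0x23a4
  top 4b → 0x2 → shli [RI]
  rd@[11:10]=0x0 ⇒ r0
  imm@[9:0]=0x3a4 ⇒ #932
off 0x0a: read 9f f4 as big → 0x9ff4
  top 4b → 0x9 → goto [J]
  imm@[11:0]=0xff4 (s12→-12) ⇒ #-12

sub r2, r0; shli r0, #932; goto #-12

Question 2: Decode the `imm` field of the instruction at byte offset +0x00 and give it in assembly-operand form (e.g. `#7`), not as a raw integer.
off 0x00: read 0c f6 as big → 0x0cf6
  op=0x0cf6>>12=0x0 ⇒ cpi (RI)
  rd: (w>>10)&0x3=0x3 → r3
  imm: (w>>0)&0x3ff=0xf6 → #246

#246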